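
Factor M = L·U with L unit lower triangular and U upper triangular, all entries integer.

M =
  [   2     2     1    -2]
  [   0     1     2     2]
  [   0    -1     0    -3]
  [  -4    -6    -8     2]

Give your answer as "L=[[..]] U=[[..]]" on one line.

L=[[1,0,0,0],[0,1,0,0],[0,-1,1,0],[-2,-2,-1,1]] U=[[2,2,1,-2],[0,1,2,2],[0,0,2,-1],[0,0,0,1]]

  r1 -= 0·r0 → [0,1,2,2]
  r2 -= 0·r0 → [0,-1,0,-3]
  r3 -= -2·r0 → [0,-2,-6,-2]
  r2 -= -1·r1 → [0,0,2,-1]
  r3 -= -2·r1 → [0,0,-2,2]
  r3 -= -1·r2 → [0,0,0,1]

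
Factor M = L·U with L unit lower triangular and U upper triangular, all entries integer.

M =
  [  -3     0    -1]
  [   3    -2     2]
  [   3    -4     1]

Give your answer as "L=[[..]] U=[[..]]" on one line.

L=[[1,0,0],[-1,1,0],[-1,2,1]] U=[[-3,0,-1],[0,-2,1],[0,0,-2]]

  r1 -= -1·r0 → [0,-2,1]
  r2 -= -1·r0 → [0,-4,0]
  r2 -= 2·r1 → [0,0,-2]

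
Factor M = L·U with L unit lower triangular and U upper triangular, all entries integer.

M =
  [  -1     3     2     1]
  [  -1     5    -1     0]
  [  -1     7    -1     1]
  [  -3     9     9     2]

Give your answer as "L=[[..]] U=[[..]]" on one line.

L=[[1,0,0,0],[1,1,0,0],[1,2,1,0],[3,0,1,1]] U=[[-1,3,2,1],[0,2,-3,-1],[0,0,3,2],[0,0,0,-3]]

  r1 -= 1·r0 → [0,2,-3,-1]
  r2 -= 1·r0 → [0,4,-3,0]
  r3 -= 3·r0 → [0,0,3,-1]
  r2 -= 2·r1 → [0,0,3,2]
  r3 -= 0·r1 → [0,0,3,-1]
  r3 -= 1·r2 → [0,0,0,-3]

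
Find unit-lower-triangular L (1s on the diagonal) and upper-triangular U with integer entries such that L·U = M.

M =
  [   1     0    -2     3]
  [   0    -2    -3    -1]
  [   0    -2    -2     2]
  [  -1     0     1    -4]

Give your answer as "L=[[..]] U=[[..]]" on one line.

  row1 -= 0·row0 → [0,-2,-3,-1]
  row2 -= 0·row0 → [0,-2,-2,2]
  row3 -= -1·row0 → [0,0,-1,-1]
  row2 -= 1·row1 → [0,0,1,3]
  row3 -= 0·row1 → [0,0,-1,-1]
  row3 -= -1·row2 → [0,0,0,2]

L=[[1,0,0,0],[0,1,0,0],[0,1,1,0],[-1,0,-1,1]] U=[[1,0,-2,3],[0,-2,-3,-1],[0,0,1,3],[0,0,0,2]]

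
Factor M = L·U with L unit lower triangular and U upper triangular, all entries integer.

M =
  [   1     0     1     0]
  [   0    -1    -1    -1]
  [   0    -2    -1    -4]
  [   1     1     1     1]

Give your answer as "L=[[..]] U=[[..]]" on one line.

L=[[1,0,0,0],[0,1,0,0],[0,2,1,0],[1,-1,-1,1]] U=[[1,0,1,0],[0,-1,-1,-1],[0,0,1,-2],[0,0,0,-2]]

  r1 -= 0·r0 → [0,-1,-1,-1]
  r2 -= 0·r0 → [0,-2,-1,-4]
  r3 -= 1·r0 → [0,1,0,1]
  r2 -= 2·r1 → [0,0,1,-2]
  r3 -= -1·r1 → [0,0,-1,0]
  r3 -= -1·r2 → [0,0,0,-2]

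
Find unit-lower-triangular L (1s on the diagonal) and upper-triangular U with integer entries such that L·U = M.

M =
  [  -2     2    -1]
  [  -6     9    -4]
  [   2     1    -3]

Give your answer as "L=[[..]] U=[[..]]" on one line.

  R1 -= 3·R0 → [0,3,-1]
  R2 -= -1·R0 → [0,3,-4]
  R2 -= 1·R1 → [0,0,-3]

L=[[1,0,0],[3,1,0],[-1,1,1]] U=[[-2,2,-1],[0,3,-1],[0,0,-3]]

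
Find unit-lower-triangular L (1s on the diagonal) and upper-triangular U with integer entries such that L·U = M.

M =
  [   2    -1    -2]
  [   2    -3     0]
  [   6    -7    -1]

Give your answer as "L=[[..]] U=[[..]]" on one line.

  R1 -= 1·R0 → [0,-2,2]
  R2 -= 3·R0 → [0,-4,5]
  R2 -= 2·R1 → [0,0,1]

L=[[1,0,0],[1,1,0],[3,2,1]] U=[[2,-1,-2],[0,-2,2],[0,0,1]]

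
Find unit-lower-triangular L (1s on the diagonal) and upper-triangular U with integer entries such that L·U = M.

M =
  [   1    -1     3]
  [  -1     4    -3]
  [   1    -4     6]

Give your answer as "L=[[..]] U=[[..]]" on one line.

  r1 -= -1·r0 → [0,3,0]
  r2 -= 1·r0 → [0,-3,3]
  r2 -= -1·r1 → [0,0,3]

L=[[1,0,0],[-1,1,0],[1,-1,1]] U=[[1,-1,3],[0,3,0],[0,0,3]]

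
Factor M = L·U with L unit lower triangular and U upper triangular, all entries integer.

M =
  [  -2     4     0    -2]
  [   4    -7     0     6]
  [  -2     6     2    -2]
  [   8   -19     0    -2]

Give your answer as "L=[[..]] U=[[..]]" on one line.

L=[[1,0,0,0],[-2,1,0,0],[1,2,1,0],[-4,-3,0,1]] U=[[-2,4,0,-2],[0,1,0,2],[0,0,2,-4],[0,0,0,-4]]

  R1 -= -2·R0 → [0,1,0,2]
  R2 -= 1·R0 → [0,2,2,0]
  R3 -= -4·R0 → [0,-3,0,-10]
  R2 -= 2·R1 → [0,0,2,-4]
  R3 -= -3·R1 → [0,0,0,-4]
  R3 -= 0·R2 → [0,0,0,-4]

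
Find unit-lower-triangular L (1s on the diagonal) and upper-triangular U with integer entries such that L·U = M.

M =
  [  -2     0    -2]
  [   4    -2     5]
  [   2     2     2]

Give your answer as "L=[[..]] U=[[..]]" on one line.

L=[[1,0,0],[-2,1,0],[-1,-1,1]] U=[[-2,0,-2],[0,-2,1],[0,0,1]]

  r1 -= -2·r0 → [0,-2,1]
  r2 -= -1·r0 → [0,2,0]
  r2 -= -1·r1 → [0,0,1]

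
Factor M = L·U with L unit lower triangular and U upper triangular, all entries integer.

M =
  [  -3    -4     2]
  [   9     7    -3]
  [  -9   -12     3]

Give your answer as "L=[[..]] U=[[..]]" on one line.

L=[[1,0,0],[-3,1,0],[3,0,1]] U=[[-3,-4,2],[0,-5,3],[0,0,-3]]

  r1 -= -3·r0 → [0,-5,3]
  r2 -= 3·r0 → [0,0,-3]
  r2 -= 0·r1 → [0,0,-3]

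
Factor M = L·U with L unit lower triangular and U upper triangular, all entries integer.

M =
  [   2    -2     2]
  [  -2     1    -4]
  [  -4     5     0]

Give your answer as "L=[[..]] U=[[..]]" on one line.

L=[[1,0,0],[-1,1,0],[-2,-1,1]] U=[[2,-2,2],[0,-1,-2],[0,0,2]]

  r1 -= -1·r0 → [0,-1,-2]
  r2 -= -2·r0 → [0,1,4]
  r2 -= -1·r1 → [0,0,2]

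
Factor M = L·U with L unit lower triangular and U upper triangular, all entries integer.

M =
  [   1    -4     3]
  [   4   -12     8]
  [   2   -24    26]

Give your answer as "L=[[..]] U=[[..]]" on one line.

L=[[1,0,0],[4,1,0],[2,-4,1]] U=[[1,-4,3],[0,4,-4],[0,0,4]]

  r1 -= 4·r0 → [0,4,-4]
  r2 -= 2·r0 → [0,-16,20]
  r2 -= -4·r1 → [0,0,4]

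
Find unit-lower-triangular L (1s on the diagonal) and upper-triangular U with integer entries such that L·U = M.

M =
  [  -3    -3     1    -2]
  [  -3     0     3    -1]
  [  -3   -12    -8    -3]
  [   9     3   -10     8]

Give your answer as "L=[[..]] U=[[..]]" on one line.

L=[[1,0,0,0],[1,1,0,0],[1,-3,1,0],[-3,-2,1,1]] U=[[-3,-3,1,-2],[0,3,2,1],[0,0,-3,2],[0,0,0,2]]

  R1 -= 1·R0 → [0,3,2,1]
  R2 -= 1·R0 → [0,-9,-9,-1]
  R3 -= -3·R0 → [0,-6,-7,2]
  R2 -= -3·R1 → [0,0,-3,2]
  R3 -= -2·R1 → [0,0,-3,4]
  R3 -= 1·R2 → [0,0,0,2]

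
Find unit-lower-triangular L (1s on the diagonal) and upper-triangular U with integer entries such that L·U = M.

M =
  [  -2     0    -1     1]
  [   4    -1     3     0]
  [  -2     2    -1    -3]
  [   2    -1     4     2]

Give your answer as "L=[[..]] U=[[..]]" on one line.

L=[[1,0,0,0],[-2,1,0,0],[1,-2,1,0],[-1,1,1,1]] U=[[-2,0,-1,1],[0,-1,1,2],[0,0,2,0],[0,0,0,1]]

  r1 -= -2·r0 → [0,-1,1,2]
  r2 -= 1·r0 → [0,2,0,-4]
  r3 -= -1·r0 → [0,-1,3,3]
  r2 -= -2·r1 → [0,0,2,0]
  r3 -= 1·r1 → [0,0,2,1]
  r3 -= 1·r2 → [0,0,0,1]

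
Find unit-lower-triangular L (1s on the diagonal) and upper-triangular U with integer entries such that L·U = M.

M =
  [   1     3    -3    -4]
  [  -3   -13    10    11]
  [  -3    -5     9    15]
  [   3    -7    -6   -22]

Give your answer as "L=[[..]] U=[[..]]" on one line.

  R1 -= -3·R0 → [0,-4,1,-1]
  R2 -= -3·R0 → [0,4,0,3]
  R3 -= 3·R0 → [0,-16,3,-10]
  R2 -= -1·R1 → [0,0,1,2]
  R3 -= 4·R1 → [0,0,-1,-6]
  R3 -= -1·R2 → [0,0,0,-4]

L=[[1,0,0,0],[-3,1,0,0],[-3,-1,1,0],[3,4,-1,1]] U=[[1,3,-3,-4],[0,-4,1,-1],[0,0,1,2],[0,0,0,-4]]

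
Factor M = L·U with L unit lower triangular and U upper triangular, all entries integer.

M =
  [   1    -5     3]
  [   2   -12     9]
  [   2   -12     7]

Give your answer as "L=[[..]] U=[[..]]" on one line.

L=[[1,0,0],[2,1,0],[2,1,1]] U=[[1,-5,3],[0,-2,3],[0,0,-2]]

  R1 -= 2·R0 → [0,-2,3]
  R2 -= 2·R0 → [0,-2,1]
  R2 -= 1·R1 → [0,0,-2]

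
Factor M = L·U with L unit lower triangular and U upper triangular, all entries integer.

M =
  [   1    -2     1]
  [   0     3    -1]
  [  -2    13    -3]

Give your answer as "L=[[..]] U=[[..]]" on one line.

L=[[1,0,0],[0,1,0],[-2,3,1]] U=[[1,-2,1],[0,3,-1],[0,0,2]]

  r1 -= 0·r0 → [0,3,-1]
  r2 -= -2·r0 → [0,9,-1]
  r2 -= 3·r1 → [0,0,2]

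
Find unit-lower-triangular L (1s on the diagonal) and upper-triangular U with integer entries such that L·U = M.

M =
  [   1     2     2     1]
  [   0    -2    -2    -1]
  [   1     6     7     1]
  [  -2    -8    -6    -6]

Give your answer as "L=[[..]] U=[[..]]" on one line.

L=[[1,0,0,0],[0,1,0,0],[1,-2,1,0],[-2,2,2,1]] U=[[1,2,2,1],[0,-2,-2,-1],[0,0,1,-2],[0,0,0,2]]

  row1 -= 0·row0 → [0,-2,-2,-1]
  row2 -= 1·row0 → [0,4,5,0]
  row3 -= -2·row0 → [0,-4,-2,-4]
  row2 -= -2·row1 → [0,0,1,-2]
  row3 -= 2·row1 → [0,0,2,-2]
  row3 -= 2·row2 → [0,0,0,2]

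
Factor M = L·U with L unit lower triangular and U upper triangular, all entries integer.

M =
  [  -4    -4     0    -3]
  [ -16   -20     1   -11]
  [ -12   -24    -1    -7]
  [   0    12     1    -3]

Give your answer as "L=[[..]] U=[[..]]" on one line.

L=[[1,0,0,0],[4,1,0,0],[3,3,1,0],[0,-3,-1,1]] U=[[-4,-4,0,-3],[0,-4,1,1],[0,0,-4,-1],[0,0,0,-1]]

  row1 -= 4·row0 → [0,-4,1,1]
  row2 -= 3·row0 → [0,-12,-1,2]
  row3 -= 0·row0 → [0,12,1,-3]
  row2 -= 3·row1 → [0,0,-4,-1]
  row3 -= -3·row1 → [0,0,4,0]
  row3 -= -1·row2 → [0,0,0,-1]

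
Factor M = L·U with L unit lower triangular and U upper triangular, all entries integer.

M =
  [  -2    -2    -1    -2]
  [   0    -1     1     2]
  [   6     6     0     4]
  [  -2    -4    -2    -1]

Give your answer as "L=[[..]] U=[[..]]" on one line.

  row1 -= 0·row0 → [0,-1,1,2]
  row2 -= -3·row0 → [0,0,-3,-2]
  row3 -= 1·row0 → [0,-2,-1,1]
  row2 -= 0·row1 → [0,0,-3,-2]
  row3 -= 2·row1 → [0,0,-3,-3]
  row3 -= 1·row2 → [0,0,0,-1]

L=[[1,0,0,0],[0,1,0,0],[-3,0,1,0],[1,2,1,1]] U=[[-2,-2,-1,-2],[0,-1,1,2],[0,0,-3,-2],[0,0,0,-1]]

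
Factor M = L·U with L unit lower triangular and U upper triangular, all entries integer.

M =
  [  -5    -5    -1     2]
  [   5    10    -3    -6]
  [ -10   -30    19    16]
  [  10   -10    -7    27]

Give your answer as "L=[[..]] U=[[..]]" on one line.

  r1 -= -1·r0 → [0,5,-4,-4]
  r2 -= 2·r0 → [0,-20,21,12]
  r3 -= -2·r0 → [0,-20,-9,31]
  r2 -= -4·r1 → [0,0,5,-4]
  r3 -= -4·r1 → [0,0,-25,15]
  r3 -= -5·r2 → [0,0,0,-5]

L=[[1,0,0,0],[-1,1,0,0],[2,-4,1,0],[-2,-4,-5,1]] U=[[-5,-5,-1,2],[0,5,-4,-4],[0,0,5,-4],[0,0,0,-5]]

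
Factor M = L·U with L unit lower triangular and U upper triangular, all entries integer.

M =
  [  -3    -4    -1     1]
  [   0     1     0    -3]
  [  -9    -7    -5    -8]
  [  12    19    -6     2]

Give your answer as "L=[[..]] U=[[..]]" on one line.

L=[[1,0,0,0],[0,1,0,0],[3,5,1,0],[-4,3,5,1]] U=[[-3,-4,-1,1],[0,1,0,-3],[0,0,-2,4],[0,0,0,-5]]

  r1 -= 0·r0 → [0,1,0,-3]
  r2 -= 3·r0 → [0,5,-2,-11]
  r3 -= -4·r0 → [0,3,-10,6]
  r2 -= 5·r1 → [0,0,-2,4]
  r3 -= 3·r1 → [0,0,-10,15]
  r3 -= 5·r2 → [0,0,0,-5]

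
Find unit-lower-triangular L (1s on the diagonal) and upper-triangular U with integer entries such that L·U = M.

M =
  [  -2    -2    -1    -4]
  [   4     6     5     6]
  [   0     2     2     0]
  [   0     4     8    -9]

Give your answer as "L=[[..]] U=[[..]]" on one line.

  R1 -= -2·R0 → [0,2,3,-2]
  R2 -= 0·R0 → [0,2,2,0]
  R3 -= 0·R0 → [0,4,8,-9]
  R2 -= 1·R1 → [0,0,-1,2]
  R3 -= 2·R1 → [0,0,2,-5]
  R3 -= -2·R2 → [0,0,0,-1]

L=[[1,0,0,0],[-2,1,0,0],[0,1,1,0],[0,2,-2,1]] U=[[-2,-2,-1,-4],[0,2,3,-2],[0,0,-1,2],[0,0,0,-1]]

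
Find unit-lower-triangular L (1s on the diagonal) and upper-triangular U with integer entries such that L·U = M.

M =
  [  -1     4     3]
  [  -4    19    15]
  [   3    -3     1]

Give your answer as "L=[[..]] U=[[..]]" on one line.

  R1 -= 4·R0 → [0,3,3]
  R2 -= -3·R0 → [0,9,10]
  R2 -= 3·R1 → [0,0,1]

L=[[1,0,0],[4,1,0],[-3,3,1]] U=[[-1,4,3],[0,3,3],[0,0,1]]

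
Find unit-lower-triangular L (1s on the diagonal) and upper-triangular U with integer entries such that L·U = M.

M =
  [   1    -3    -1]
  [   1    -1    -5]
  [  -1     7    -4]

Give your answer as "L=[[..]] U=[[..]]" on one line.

L=[[1,0,0],[1,1,0],[-1,2,1]] U=[[1,-3,-1],[0,2,-4],[0,0,3]]

  row1 -= 1·row0 → [0,2,-4]
  row2 -= -1·row0 → [0,4,-5]
  row2 -= 2·row1 → [0,0,3]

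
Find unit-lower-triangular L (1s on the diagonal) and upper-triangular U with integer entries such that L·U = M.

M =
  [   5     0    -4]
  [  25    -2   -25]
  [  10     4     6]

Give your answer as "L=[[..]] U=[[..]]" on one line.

  R1 -= 5·R0 → [0,-2,-5]
  R2 -= 2·R0 → [0,4,14]
  R2 -= -2·R1 → [0,0,4]

L=[[1,0,0],[5,1,0],[2,-2,1]] U=[[5,0,-4],[0,-2,-5],[0,0,4]]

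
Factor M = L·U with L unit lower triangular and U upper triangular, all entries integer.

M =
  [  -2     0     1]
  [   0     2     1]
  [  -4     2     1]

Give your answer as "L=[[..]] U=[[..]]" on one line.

  r1 -= 0·r0 → [0,2,1]
  r2 -= 2·r0 → [0,2,-1]
  r2 -= 1·r1 → [0,0,-2]

L=[[1,0,0],[0,1,0],[2,1,1]] U=[[-2,0,1],[0,2,1],[0,0,-2]]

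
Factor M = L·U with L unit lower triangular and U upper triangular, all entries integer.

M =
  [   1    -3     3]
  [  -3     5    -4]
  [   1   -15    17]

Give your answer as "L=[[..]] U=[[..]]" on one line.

  R1 -= -3·R0 → [0,-4,5]
  R2 -= 1·R0 → [0,-12,14]
  R2 -= 3·R1 → [0,0,-1]

L=[[1,0,0],[-3,1,0],[1,3,1]] U=[[1,-3,3],[0,-4,5],[0,0,-1]]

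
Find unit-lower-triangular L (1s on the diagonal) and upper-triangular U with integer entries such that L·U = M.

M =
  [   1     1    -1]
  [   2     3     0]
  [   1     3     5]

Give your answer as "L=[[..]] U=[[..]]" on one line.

L=[[1,0,0],[2,1,0],[1,2,1]] U=[[1,1,-1],[0,1,2],[0,0,2]]

  R1 -= 2·R0 → [0,1,2]
  R2 -= 1·R0 → [0,2,6]
  R2 -= 2·R1 → [0,0,2]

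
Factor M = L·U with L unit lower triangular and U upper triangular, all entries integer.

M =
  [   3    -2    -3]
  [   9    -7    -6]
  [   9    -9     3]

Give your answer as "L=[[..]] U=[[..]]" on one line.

L=[[1,0,0],[3,1,0],[3,3,1]] U=[[3,-2,-3],[0,-1,3],[0,0,3]]

  row1 -= 3·row0 → [0,-1,3]
  row2 -= 3·row0 → [0,-3,12]
  row2 -= 3·row1 → [0,0,3]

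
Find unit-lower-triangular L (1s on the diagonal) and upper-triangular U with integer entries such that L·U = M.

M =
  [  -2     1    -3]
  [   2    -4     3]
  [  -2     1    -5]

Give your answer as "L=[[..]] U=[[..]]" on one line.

L=[[1,0,0],[-1,1,0],[1,0,1]] U=[[-2,1,-3],[0,-3,0],[0,0,-2]]

  R1 -= -1·R0 → [0,-3,0]
  R2 -= 1·R0 → [0,0,-2]
  R2 -= 0·R1 → [0,0,-2]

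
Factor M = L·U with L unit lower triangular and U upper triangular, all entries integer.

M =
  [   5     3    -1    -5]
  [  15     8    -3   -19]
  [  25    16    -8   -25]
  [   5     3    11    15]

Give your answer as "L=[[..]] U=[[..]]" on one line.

L=[[1,0,0,0],[3,1,0,0],[5,-1,1,0],[1,0,-4,1]] U=[[5,3,-1,-5],[0,-1,0,-4],[0,0,-3,-4],[0,0,0,4]]

  R1 -= 3·R0 → [0,-1,0,-4]
  R2 -= 5·R0 → [0,1,-3,0]
  R3 -= 1·R0 → [0,0,12,20]
  R2 -= -1·R1 → [0,0,-3,-4]
  R3 -= 0·R1 → [0,0,12,20]
  R3 -= -4·R2 → [0,0,0,4]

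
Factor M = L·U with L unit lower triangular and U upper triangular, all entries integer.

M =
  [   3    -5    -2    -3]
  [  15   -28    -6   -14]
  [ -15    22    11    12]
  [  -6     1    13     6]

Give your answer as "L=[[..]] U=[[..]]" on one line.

L=[[1,0,0,0],[5,1,0,0],[-5,1,1,0],[-2,3,1,1]] U=[[3,-5,-2,-3],[0,-3,4,1],[0,0,-3,-4],[0,0,0,1]]

  R1 -= 5·R0 → [0,-3,4,1]
  R2 -= -5·R0 → [0,-3,1,-3]
  R3 -= -2·R0 → [0,-9,9,0]
  R2 -= 1·R1 → [0,0,-3,-4]
  R3 -= 3·R1 → [0,0,-3,-3]
  R3 -= 1·R2 → [0,0,0,1]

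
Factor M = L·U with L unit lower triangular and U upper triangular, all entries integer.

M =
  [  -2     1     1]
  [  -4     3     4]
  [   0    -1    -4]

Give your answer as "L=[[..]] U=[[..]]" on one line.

L=[[1,0,0],[2,1,0],[0,-1,1]] U=[[-2,1,1],[0,1,2],[0,0,-2]]

  r1 -= 2·r0 → [0,1,2]
  r2 -= 0·r0 → [0,-1,-4]
  r2 -= -1·r1 → [0,0,-2]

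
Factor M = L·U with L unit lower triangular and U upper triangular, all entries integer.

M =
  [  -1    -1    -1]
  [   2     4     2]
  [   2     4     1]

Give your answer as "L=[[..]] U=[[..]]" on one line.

L=[[1,0,0],[-2,1,0],[-2,1,1]] U=[[-1,-1,-1],[0,2,0],[0,0,-1]]

  R1 -= -2·R0 → [0,2,0]
  R2 -= -2·R0 → [0,2,-1]
  R2 -= 1·R1 → [0,0,-1]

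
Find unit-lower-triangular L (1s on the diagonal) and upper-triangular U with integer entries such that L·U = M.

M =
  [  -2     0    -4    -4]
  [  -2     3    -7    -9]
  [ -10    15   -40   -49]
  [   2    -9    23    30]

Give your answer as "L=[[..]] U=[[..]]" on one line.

L=[[1,0,0,0],[1,1,0,0],[5,5,1,0],[-1,-3,-2,1]] U=[[-2,0,-4,-4],[0,3,-3,-5],[0,0,-5,-4],[0,0,0,3]]

  R1 -= 1·R0 → [0,3,-3,-5]
  R2 -= 5·R0 → [0,15,-20,-29]
  R3 -= -1·R0 → [0,-9,19,26]
  R2 -= 5·R1 → [0,0,-5,-4]
  R3 -= -3·R1 → [0,0,10,11]
  R3 -= -2·R2 → [0,0,0,3]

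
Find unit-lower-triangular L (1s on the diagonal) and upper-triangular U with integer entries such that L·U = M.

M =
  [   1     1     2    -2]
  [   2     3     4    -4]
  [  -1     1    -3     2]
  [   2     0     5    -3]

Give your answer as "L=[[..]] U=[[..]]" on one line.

L=[[1,0,0,0],[2,1,0,0],[-1,2,1,0],[2,-2,-1,1]] U=[[1,1,2,-2],[0,1,0,0],[0,0,-1,0],[0,0,0,1]]

  R1 -= 2·R0 → [0,1,0,0]
  R2 -= -1·R0 → [0,2,-1,0]
  R3 -= 2·R0 → [0,-2,1,1]
  R2 -= 2·R1 → [0,0,-1,0]
  R3 -= -2·R1 → [0,0,1,1]
  R3 -= -1·R2 → [0,0,0,1]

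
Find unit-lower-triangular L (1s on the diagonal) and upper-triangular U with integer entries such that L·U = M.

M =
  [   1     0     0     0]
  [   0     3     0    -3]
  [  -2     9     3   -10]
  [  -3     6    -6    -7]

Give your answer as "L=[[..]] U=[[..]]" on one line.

L=[[1,0,0,0],[0,1,0,0],[-2,3,1,0],[-3,2,-2,1]] U=[[1,0,0,0],[0,3,0,-3],[0,0,3,-1],[0,0,0,-3]]

  r1 -= 0·r0 → [0,3,0,-3]
  r2 -= -2·r0 → [0,9,3,-10]
  r3 -= -3·r0 → [0,6,-6,-7]
  r2 -= 3·r1 → [0,0,3,-1]
  r3 -= 2·r1 → [0,0,-6,-1]
  r3 -= -2·r2 → [0,0,0,-3]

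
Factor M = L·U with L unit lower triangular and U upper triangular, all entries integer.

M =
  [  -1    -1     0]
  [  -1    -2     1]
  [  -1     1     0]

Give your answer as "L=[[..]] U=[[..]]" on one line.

  row1 -= 1·row0 → [0,-1,1]
  row2 -= 1·row0 → [0,2,0]
  row2 -= -2·row1 → [0,0,2]

L=[[1,0,0],[1,1,0],[1,-2,1]] U=[[-1,-1,0],[0,-1,1],[0,0,2]]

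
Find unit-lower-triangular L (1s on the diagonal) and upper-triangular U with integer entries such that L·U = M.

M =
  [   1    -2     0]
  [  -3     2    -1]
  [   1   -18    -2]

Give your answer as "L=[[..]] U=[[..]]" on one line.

  R1 -= -3·R0 → [0,-4,-1]
  R2 -= 1·R0 → [0,-16,-2]
  R2 -= 4·R1 → [0,0,2]

L=[[1,0,0],[-3,1,0],[1,4,1]] U=[[1,-2,0],[0,-4,-1],[0,0,2]]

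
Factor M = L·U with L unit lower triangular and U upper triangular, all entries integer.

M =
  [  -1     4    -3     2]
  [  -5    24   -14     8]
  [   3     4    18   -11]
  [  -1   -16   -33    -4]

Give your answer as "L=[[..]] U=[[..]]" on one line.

L=[[1,0,0,0],[5,1,0,0],[-3,4,1,0],[1,-5,-5,1]] U=[[-1,4,-3,2],[0,4,1,-2],[0,0,5,3],[0,0,0,-1]]

  R1 -= 5·R0 → [0,4,1,-2]
  R2 -= -3·R0 → [0,16,9,-5]
  R3 -= 1·R0 → [0,-20,-30,-6]
  R2 -= 4·R1 → [0,0,5,3]
  R3 -= -5·R1 → [0,0,-25,-16]
  R3 -= -5·R2 → [0,0,0,-1]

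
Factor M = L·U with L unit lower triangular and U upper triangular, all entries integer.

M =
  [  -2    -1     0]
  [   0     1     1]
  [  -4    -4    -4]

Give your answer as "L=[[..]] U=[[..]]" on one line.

  row1 -= 0·row0 → [0,1,1]
  row2 -= 2·row0 → [0,-2,-4]
  row2 -= -2·row1 → [0,0,-2]

L=[[1,0,0],[0,1,0],[2,-2,1]] U=[[-2,-1,0],[0,1,1],[0,0,-2]]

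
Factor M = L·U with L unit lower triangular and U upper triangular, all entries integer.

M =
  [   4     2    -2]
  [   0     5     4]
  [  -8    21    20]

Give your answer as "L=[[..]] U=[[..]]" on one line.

  R1 -= 0·R0 → [0,5,4]
  R2 -= -2·R0 → [0,25,16]
  R2 -= 5·R1 → [0,0,-4]

L=[[1,0,0],[0,1,0],[-2,5,1]] U=[[4,2,-2],[0,5,4],[0,0,-4]]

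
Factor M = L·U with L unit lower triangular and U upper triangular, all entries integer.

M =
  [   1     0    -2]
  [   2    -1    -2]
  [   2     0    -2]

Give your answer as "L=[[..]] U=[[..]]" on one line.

  R1 -= 2·R0 → [0,-1,2]
  R2 -= 2·R0 → [0,0,2]
  R2 -= 0·R1 → [0,0,2]

L=[[1,0,0],[2,1,0],[2,0,1]] U=[[1,0,-2],[0,-1,2],[0,0,2]]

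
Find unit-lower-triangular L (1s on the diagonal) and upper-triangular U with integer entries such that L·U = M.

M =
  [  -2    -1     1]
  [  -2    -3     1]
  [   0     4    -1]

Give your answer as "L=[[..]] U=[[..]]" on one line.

L=[[1,0,0],[1,1,0],[0,-2,1]] U=[[-2,-1,1],[0,-2,0],[0,0,-1]]

  r1 -= 1·r0 → [0,-2,0]
  r2 -= 0·r0 → [0,4,-1]
  r2 -= -2·r1 → [0,0,-1]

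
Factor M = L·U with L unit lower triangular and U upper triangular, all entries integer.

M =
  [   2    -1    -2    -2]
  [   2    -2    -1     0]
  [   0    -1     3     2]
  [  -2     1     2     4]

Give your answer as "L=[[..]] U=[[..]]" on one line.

L=[[1,0,0,0],[1,1,0,0],[0,1,1,0],[-1,0,0,1]] U=[[2,-1,-2,-2],[0,-1,1,2],[0,0,2,0],[0,0,0,2]]

  r1 -= 1·r0 → [0,-1,1,2]
  r2 -= 0·r0 → [0,-1,3,2]
  r3 -= -1·r0 → [0,0,0,2]
  r2 -= 1·r1 → [0,0,2,0]
  r3 -= 0·r1 → [0,0,0,2]
  r3 -= 0·r2 → [0,0,0,2]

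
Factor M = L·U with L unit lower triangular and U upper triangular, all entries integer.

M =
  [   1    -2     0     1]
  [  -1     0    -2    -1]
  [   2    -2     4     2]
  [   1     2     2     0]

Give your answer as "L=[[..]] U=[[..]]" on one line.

  R1 -= -1·R0 → [0,-2,-2,0]
  R2 -= 2·R0 → [0,2,4,0]
  R3 -= 1·R0 → [0,4,2,-1]
  R2 -= -1·R1 → [0,0,2,0]
  R3 -= -2·R1 → [0,0,-2,-1]
  R3 -= -1·R2 → [0,0,0,-1]

L=[[1,0,0,0],[-1,1,0,0],[2,-1,1,0],[1,-2,-1,1]] U=[[1,-2,0,1],[0,-2,-2,0],[0,0,2,0],[0,0,0,-1]]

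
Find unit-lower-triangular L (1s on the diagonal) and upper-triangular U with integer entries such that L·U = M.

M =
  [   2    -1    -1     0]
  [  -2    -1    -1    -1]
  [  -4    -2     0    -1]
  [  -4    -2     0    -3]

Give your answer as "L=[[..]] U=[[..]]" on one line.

L=[[1,0,0,0],[-1,1,0,0],[-2,2,1,0],[-2,2,1,1]] U=[[2,-1,-1,0],[0,-2,-2,-1],[0,0,2,1],[0,0,0,-2]]

  row1 -= -1·row0 → [0,-2,-2,-1]
  row2 -= -2·row0 → [0,-4,-2,-1]
  row3 -= -2·row0 → [0,-4,-2,-3]
  row2 -= 2·row1 → [0,0,2,1]
  row3 -= 2·row1 → [0,0,2,-1]
  row3 -= 1·row2 → [0,0,0,-2]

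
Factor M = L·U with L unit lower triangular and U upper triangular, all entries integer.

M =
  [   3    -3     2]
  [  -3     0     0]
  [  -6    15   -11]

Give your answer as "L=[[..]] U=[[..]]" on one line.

  r1 -= -1·r0 → [0,-3,2]
  r2 -= -2·r0 → [0,9,-7]
  r2 -= -3·r1 → [0,0,-1]

L=[[1,0,0],[-1,1,0],[-2,-3,1]] U=[[3,-3,2],[0,-3,2],[0,0,-1]]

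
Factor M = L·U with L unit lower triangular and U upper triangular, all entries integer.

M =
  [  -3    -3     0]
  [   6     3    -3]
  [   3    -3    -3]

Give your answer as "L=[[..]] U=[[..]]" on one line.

L=[[1,0,0],[-2,1,0],[-1,2,1]] U=[[-3,-3,0],[0,-3,-3],[0,0,3]]

  r1 -= -2·r0 → [0,-3,-3]
  r2 -= -1·r0 → [0,-6,-3]
  r2 -= 2·r1 → [0,0,3]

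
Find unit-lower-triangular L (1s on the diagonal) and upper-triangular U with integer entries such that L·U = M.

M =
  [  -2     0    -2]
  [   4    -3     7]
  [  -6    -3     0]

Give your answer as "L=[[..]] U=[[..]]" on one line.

  R1 -= -2·R0 → [0,-3,3]
  R2 -= 3·R0 → [0,-3,6]
  R2 -= 1·R1 → [0,0,3]

L=[[1,0,0],[-2,1,0],[3,1,1]] U=[[-2,0,-2],[0,-3,3],[0,0,3]]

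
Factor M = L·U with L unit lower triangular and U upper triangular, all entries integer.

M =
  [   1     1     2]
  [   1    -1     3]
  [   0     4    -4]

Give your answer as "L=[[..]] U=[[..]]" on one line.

  row1 -= 1·row0 → [0,-2,1]
  row2 -= 0·row0 → [0,4,-4]
  row2 -= -2·row1 → [0,0,-2]

L=[[1,0,0],[1,1,0],[0,-2,1]] U=[[1,1,2],[0,-2,1],[0,0,-2]]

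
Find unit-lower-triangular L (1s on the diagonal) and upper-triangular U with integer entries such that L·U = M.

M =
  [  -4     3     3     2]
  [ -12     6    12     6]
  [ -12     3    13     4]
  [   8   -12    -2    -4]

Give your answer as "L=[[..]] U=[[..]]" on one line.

L=[[1,0,0,0],[3,1,0,0],[3,2,1,0],[-2,2,1,1]] U=[[-4,3,3,2],[0,-3,3,0],[0,0,-2,-2],[0,0,0,2]]

  r1 -= 3·r0 → [0,-3,3,0]
  r2 -= 3·r0 → [0,-6,4,-2]
  r3 -= -2·r0 → [0,-6,4,0]
  r2 -= 2·r1 → [0,0,-2,-2]
  r3 -= 2·r1 → [0,0,-2,0]
  r3 -= 1·r2 → [0,0,0,2]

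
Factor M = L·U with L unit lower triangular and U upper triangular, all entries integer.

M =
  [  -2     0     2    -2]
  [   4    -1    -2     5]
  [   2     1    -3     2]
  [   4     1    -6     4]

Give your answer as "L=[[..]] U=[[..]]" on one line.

L=[[1,0,0,0],[-2,1,0,0],[-1,-1,1,0],[-2,-1,0,1]] U=[[-2,0,2,-2],[0,-1,2,1],[0,0,1,1],[0,0,0,1]]

  r1 -= -2·r0 → [0,-1,2,1]
  r2 -= -1·r0 → [0,1,-1,0]
  r3 -= -2·r0 → [0,1,-2,0]
  r2 -= -1·r1 → [0,0,1,1]
  r3 -= -1·r1 → [0,0,0,1]
  r3 -= 0·r2 → [0,0,0,1]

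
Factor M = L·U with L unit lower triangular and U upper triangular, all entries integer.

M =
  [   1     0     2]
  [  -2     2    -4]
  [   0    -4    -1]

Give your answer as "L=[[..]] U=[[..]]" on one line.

L=[[1,0,0],[-2,1,0],[0,-2,1]] U=[[1,0,2],[0,2,0],[0,0,-1]]

  R1 -= -2·R0 → [0,2,0]
  R2 -= 0·R0 → [0,-4,-1]
  R2 -= -2·R1 → [0,0,-1]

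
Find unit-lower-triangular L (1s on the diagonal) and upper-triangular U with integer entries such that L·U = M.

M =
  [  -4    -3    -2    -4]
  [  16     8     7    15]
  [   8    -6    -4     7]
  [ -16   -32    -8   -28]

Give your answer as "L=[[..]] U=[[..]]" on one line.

  R1 -= -4·R0 → [0,-4,-1,-1]
  R2 -= -2·R0 → [0,-12,-8,-1]
  R3 -= 4·R0 → [0,-20,0,-12]
  R2 -= 3·R1 → [0,0,-5,2]
  R3 -= 5·R1 → [0,0,5,-7]
  R3 -= -1·R2 → [0,0,0,-5]

L=[[1,0,0,0],[-4,1,0,0],[-2,3,1,0],[4,5,-1,1]] U=[[-4,-3,-2,-4],[0,-4,-1,-1],[0,0,-5,2],[0,0,0,-5]]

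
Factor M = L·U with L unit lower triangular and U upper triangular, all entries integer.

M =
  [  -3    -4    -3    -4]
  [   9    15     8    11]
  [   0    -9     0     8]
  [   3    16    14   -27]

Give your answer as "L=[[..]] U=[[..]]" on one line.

L=[[1,0,0,0],[-3,1,0,0],[0,-3,1,0],[-1,4,-5,1]] U=[[-3,-4,-3,-4],[0,3,-1,-1],[0,0,-3,5],[0,0,0,-2]]

  R1 -= -3·R0 → [0,3,-1,-1]
  R2 -= 0·R0 → [0,-9,0,8]
  R3 -= -1·R0 → [0,12,11,-31]
  R2 -= -3·R1 → [0,0,-3,5]
  R3 -= 4·R1 → [0,0,15,-27]
  R3 -= -5·R2 → [0,0,0,-2]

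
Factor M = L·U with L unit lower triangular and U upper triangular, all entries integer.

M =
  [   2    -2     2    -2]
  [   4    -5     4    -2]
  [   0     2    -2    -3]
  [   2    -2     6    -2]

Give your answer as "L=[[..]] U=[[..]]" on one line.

L=[[1,0,0,0],[2,1,0,0],[0,-2,1,0],[1,0,-2,1]] U=[[2,-2,2,-2],[0,-1,0,2],[0,0,-2,1],[0,0,0,2]]

  r1 -= 2·r0 → [0,-1,0,2]
  r2 -= 0·r0 → [0,2,-2,-3]
  r3 -= 1·r0 → [0,0,4,0]
  r2 -= -2·r1 → [0,0,-2,1]
  r3 -= 0·r1 → [0,0,4,0]
  r3 -= -2·r2 → [0,0,0,2]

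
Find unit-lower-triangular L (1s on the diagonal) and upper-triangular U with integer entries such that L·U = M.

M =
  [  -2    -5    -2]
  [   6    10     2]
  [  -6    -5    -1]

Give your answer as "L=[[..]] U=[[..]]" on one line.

  R1 -= -3·R0 → [0,-5,-4]
  R2 -= 3·R0 → [0,10,5]
  R2 -= -2·R1 → [0,0,-3]

L=[[1,0,0],[-3,1,0],[3,-2,1]] U=[[-2,-5,-2],[0,-5,-4],[0,0,-3]]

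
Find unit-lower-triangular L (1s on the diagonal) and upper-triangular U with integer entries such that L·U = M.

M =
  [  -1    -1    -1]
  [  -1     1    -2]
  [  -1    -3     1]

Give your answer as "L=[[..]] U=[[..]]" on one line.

  R1 -= 1·R0 → [0,2,-1]
  R2 -= 1·R0 → [0,-2,2]
  R2 -= -1·R1 → [0,0,1]

L=[[1,0,0],[1,1,0],[1,-1,1]] U=[[-1,-1,-1],[0,2,-1],[0,0,1]]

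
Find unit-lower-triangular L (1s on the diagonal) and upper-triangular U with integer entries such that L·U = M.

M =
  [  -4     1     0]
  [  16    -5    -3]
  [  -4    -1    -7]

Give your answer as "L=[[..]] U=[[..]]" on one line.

  R1 -= -4·R0 → [0,-1,-3]
  R2 -= 1·R0 → [0,-2,-7]
  R2 -= 2·R1 → [0,0,-1]

L=[[1,0,0],[-4,1,0],[1,2,1]] U=[[-4,1,0],[0,-1,-3],[0,0,-1]]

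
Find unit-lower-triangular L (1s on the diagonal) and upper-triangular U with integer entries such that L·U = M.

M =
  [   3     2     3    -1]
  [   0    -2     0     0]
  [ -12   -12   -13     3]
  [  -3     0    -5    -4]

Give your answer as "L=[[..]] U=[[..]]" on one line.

L=[[1,0,0,0],[0,1,0,0],[-4,2,1,0],[-1,-1,2,1]] U=[[3,2,3,-1],[0,-2,0,0],[0,0,-1,-1],[0,0,0,-3]]

  row1 -= 0·row0 → [0,-2,0,0]
  row2 -= -4·row0 → [0,-4,-1,-1]
  row3 -= -1·row0 → [0,2,-2,-5]
  row2 -= 2·row1 → [0,0,-1,-1]
  row3 -= -1·row1 → [0,0,-2,-5]
  row3 -= 2·row2 → [0,0,0,-3]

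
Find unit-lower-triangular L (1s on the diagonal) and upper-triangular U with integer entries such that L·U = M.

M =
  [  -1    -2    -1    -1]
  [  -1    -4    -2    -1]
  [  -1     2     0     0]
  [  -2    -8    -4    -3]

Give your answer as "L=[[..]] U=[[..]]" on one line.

L=[[1,0,0,0],[1,1,0,0],[1,-2,1,0],[2,2,0,1]] U=[[-1,-2,-1,-1],[0,-2,-1,0],[0,0,-1,1],[0,0,0,-1]]

  r1 -= 1·r0 → [0,-2,-1,0]
  r2 -= 1·r0 → [0,4,1,1]
  r3 -= 2·r0 → [0,-4,-2,-1]
  r2 -= -2·r1 → [0,0,-1,1]
  r3 -= 2·r1 → [0,0,0,-1]
  r3 -= 0·r2 → [0,0,0,-1]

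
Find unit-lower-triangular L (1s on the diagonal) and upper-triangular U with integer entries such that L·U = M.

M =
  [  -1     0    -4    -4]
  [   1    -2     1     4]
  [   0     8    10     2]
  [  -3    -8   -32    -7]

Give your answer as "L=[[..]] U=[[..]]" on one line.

  row1 -= -1·row0 → [0,-2,-3,0]
  row2 -= 0·row0 → [0,8,10,2]
  row3 -= 3·row0 → [0,-8,-20,5]
  row2 -= -4·row1 → [0,0,-2,2]
  row3 -= 4·row1 → [0,0,-8,5]
  row3 -= 4·row2 → [0,0,0,-3]

L=[[1,0,0,0],[-1,1,0,0],[0,-4,1,0],[3,4,4,1]] U=[[-1,0,-4,-4],[0,-2,-3,0],[0,0,-2,2],[0,0,0,-3]]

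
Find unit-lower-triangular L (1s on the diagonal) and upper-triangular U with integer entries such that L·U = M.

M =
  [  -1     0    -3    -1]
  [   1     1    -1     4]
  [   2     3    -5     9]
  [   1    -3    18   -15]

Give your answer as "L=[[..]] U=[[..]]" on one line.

L=[[1,0,0,0],[-1,1,0,0],[-2,3,1,0],[-1,-3,3,1]] U=[[-1,0,-3,-1],[0,1,-4,3],[0,0,1,-2],[0,0,0,-1]]

  row1 -= -1·row0 → [0,1,-4,3]
  row2 -= -2·row0 → [0,3,-11,7]
  row3 -= -1·row0 → [0,-3,15,-16]
  row2 -= 3·row1 → [0,0,1,-2]
  row3 -= -3·row1 → [0,0,3,-7]
  row3 -= 3·row2 → [0,0,0,-1]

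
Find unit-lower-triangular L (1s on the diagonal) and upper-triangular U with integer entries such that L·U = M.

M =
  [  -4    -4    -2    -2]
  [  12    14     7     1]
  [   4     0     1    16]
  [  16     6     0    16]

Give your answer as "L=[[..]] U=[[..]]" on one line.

L=[[1,0,0,0],[-3,1,0,0],[-1,-2,1,0],[-4,-5,-3,1]] U=[[-4,-4,-2,-2],[0,2,1,-5],[0,0,1,4],[0,0,0,-5]]

  R1 -= -3·R0 → [0,2,1,-5]
  R2 -= -1·R0 → [0,-4,-1,14]
  R3 -= -4·R0 → [0,-10,-8,8]
  R2 -= -2·R1 → [0,0,1,4]
  R3 -= -5·R1 → [0,0,-3,-17]
  R3 -= -3·R2 → [0,0,0,-5]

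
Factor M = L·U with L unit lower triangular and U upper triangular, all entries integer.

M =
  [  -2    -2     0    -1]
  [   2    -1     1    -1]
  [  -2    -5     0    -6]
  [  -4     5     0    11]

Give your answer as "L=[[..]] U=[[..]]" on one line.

L=[[1,0,0,0],[-1,1,0,0],[1,1,1,0],[2,-3,-3,1]] U=[[-2,-2,0,-1],[0,-3,1,-2],[0,0,-1,-3],[0,0,0,-2]]

  row1 -= -1·row0 → [0,-3,1,-2]
  row2 -= 1·row0 → [0,-3,0,-5]
  row3 -= 2·row0 → [0,9,0,13]
  row2 -= 1·row1 → [0,0,-1,-3]
  row3 -= -3·row1 → [0,0,3,7]
  row3 -= -3·row2 → [0,0,0,-2]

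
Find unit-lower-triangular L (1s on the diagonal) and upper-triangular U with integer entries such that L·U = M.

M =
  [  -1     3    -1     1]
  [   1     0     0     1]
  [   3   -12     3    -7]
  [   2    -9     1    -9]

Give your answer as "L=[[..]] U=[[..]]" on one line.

  R1 -= -1·R0 → [0,3,-1,2]
  R2 -= -3·R0 → [0,-3,0,-4]
  R3 -= -2·R0 → [0,-3,-1,-7]
  R2 -= -1·R1 → [0,0,-1,-2]
  R3 -= -1·R1 → [0,0,-2,-5]
  R3 -= 2·R2 → [0,0,0,-1]

L=[[1,0,0,0],[-1,1,0,0],[-3,-1,1,0],[-2,-1,2,1]] U=[[-1,3,-1,1],[0,3,-1,2],[0,0,-1,-2],[0,0,0,-1]]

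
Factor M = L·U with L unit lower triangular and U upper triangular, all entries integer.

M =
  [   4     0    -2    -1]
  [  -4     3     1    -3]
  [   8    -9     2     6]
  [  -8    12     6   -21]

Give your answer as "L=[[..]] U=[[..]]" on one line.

  r1 -= -1·r0 → [0,3,-1,-4]
  r2 -= 2·r0 → [0,-9,6,8]
  r3 -= -2·r0 → [0,12,2,-23]
  r2 -= -3·r1 → [0,0,3,-4]
  r3 -= 4·r1 → [0,0,6,-7]
  r3 -= 2·r2 → [0,0,0,1]

L=[[1,0,0,0],[-1,1,0,0],[2,-3,1,0],[-2,4,2,1]] U=[[4,0,-2,-1],[0,3,-1,-4],[0,0,3,-4],[0,0,0,1]]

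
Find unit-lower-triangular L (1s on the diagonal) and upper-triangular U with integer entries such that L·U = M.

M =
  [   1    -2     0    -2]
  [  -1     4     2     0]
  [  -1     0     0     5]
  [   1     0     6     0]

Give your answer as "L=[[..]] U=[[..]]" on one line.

L=[[1,0,0,0],[-1,1,0,0],[-1,-1,1,0],[1,1,2,1]] U=[[1,-2,0,-2],[0,2,2,-2],[0,0,2,1],[0,0,0,2]]

  R1 -= -1·R0 → [0,2,2,-2]
  R2 -= -1·R0 → [0,-2,0,3]
  R3 -= 1·R0 → [0,2,6,2]
  R2 -= -1·R1 → [0,0,2,1]
  R3 -= 1·R1 → [0,0,4,4]
  R3 -= 2·R2 → [0,0,0,2]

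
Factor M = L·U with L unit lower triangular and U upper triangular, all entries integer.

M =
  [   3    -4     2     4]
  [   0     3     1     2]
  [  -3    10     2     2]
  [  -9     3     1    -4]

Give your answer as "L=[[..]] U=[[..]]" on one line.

L=[[1,0,0,0],[0,1,0,0],[-1,2,1,0],[-3,-3,5,1]] U=[[3,-4,2,4],[0,3,1,2],[0,0,2,2],[0,0,0,4]]

  r1 -= 0·r0 → [0,3,1,2]
  r2 -= -1·r0 → [0,6,4,6]
  r3 -= -3·r0 → [0,-9,7,8]
  r2 -= 2·r1 → [0,0,2,2]
  r3 -= -3·r1 → [0,0,10,14]
  r3 -= 5·r2 → [0,0,0,4]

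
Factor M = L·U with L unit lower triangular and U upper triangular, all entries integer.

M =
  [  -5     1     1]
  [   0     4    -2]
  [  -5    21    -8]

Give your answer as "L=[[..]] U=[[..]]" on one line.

L=[[1,0,0],[0,1,0],[1,5,1]] U=[[-5,1,1],[0,4,-2],[0,0,1]]

  r1 -= 0·r0 → [0,4,-2]
  r2 -= 1·r0 → [0,20,-9]
  r2 -= 5·r1 → [0,0,1]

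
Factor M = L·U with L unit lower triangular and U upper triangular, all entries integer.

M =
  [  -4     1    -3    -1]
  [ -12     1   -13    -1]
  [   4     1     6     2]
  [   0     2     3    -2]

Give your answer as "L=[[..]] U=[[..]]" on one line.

L=[[1,0,0,0],[3,1,0,0],[-1,-1,1,0],[0,-1,1,1]] U=[[-4,1,-3,-1],[0,-2,-4,2],[0,0,-1,3],[0,0,0,-3]]

  r1 -= 3·r0 → [0,-2,-4,2]
  r2 -= -1·r0 → [0,2,3,1]
  r3 -= 0·r0 → [0,2,3,-2]
  r2 -= -1·r1 → [0,0,-1,3]
  r3 -= -1·r1 → [0,0,-1,0]
  r3 -= 1·r2 → [0,0,0,-3]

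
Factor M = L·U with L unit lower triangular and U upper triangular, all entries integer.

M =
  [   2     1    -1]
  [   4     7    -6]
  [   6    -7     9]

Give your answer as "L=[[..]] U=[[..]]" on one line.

L=[[1,0,0],[2,1,0],[3,-2,1]] U=[[2,1,-1],[0,5,-4],[0,0,4]]

  R1 -= 2·R0 → [0,5,-4]
  R2 -= 3·R0 → [0,-10,12]
  R2 -= -2·R1 → [0,0,4]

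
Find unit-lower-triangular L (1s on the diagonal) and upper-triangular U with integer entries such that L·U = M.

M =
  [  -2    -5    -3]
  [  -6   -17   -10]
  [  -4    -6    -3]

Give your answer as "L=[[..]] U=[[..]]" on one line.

L=[[1,0,0],[3,1,0],[2,-2,1]] U=[[-2,-5,-3],[0,-2,-1],[0,0,1]]

  r1 -= 3·r0 → [0,-2,-1]
  r2 -= 2·r0 → [0,4,3]
  r2 -= -2·r1 → [0,0,1]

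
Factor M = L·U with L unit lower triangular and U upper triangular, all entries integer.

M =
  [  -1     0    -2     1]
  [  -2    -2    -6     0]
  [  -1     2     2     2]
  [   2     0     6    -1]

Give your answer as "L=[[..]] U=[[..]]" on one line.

  R1 -= 2·R0 → [0,-2,-2,-2]
  R2 -= 1·R0 → [0,2,4,1]
  R3 -= -2·R0 → [0,0,2,1]
  R2 -= -1·R1 → [0,0,2,-1]
  R3 -= 0·R1 → [0,0,2,1]
  R3 -= 1·R2 → [0,0,0,2]

L=[[1,0,0,0],[2,1,0,0],[1,-1,1,0],[-2,0,1,1]] U=[[-1,0,-2,1],[0,-2,-2,-2],[0,0,2,-1],[0,0,0,2]]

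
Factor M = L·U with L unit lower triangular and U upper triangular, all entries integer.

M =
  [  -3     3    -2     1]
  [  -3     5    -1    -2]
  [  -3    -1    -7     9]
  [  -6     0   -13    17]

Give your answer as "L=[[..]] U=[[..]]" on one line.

  r1 -= 1·r0 → [0,2,1,-3]
  r2 -= 1·r0 → [0,-4,-5,8]
  r3 -= 2·r0 → [0,-6,-9,15]
  r2 -= -2·r1 → [0,0,-3,2]
  r3 -= -3·r1 → [0,0,-6,6]
  r3 -= 2·r2 → [0,0,0,2]

L=[[1,0,0,0],[1,1,0,0],[1,-2,1,0],[2,-3,2,1]] U=[[-3,3,-2,1],[0,2,1,-3],[0,0,-3,2],[0,0,0,2]]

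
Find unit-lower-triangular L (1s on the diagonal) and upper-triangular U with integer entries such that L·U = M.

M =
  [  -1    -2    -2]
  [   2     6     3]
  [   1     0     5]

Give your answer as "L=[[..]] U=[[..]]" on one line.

L=[[1,0,0],[-2,1,0],[-1,-1,1]] U=[[-1,-2,-2],[0,2,-1],[0,0,2]]

  r1 -= -2·r0 → [0,2,-1]
  r2 -= -1·r0 → [0,-2,3]
  r2 -= -1·r1 → [0,0,2]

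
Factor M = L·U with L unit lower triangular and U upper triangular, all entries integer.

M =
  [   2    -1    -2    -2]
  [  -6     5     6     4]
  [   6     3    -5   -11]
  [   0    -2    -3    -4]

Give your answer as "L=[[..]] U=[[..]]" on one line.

  R1 -= -3·R0 → [0,2,0,-2]
  R2 -= 3·R0 → [0,6,1,-5]
  R3 -= 0·R0 → [0,-2,-3,-4]
  R2 -= 3·R1 → [0,0,1,1]
  R3 -= -1·R1 → [0,0,-3,-6]
  R3 -= -3·R2 → [0,0,0,-3]

L=[[1,0,0,0],[-3,1,0,0],[3,3,1,0],[0,-1,-3,1]] U=[[2,-1,-2,-2],[0,2,0,-2],[0,0,1,1],[0,0,0,-3]]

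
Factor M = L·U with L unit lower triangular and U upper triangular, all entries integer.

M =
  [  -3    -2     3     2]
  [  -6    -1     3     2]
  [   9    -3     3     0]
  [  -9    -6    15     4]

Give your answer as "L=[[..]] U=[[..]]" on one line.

L=[[1,0,0,0],[2,1,0,0],[-3,-3,1,0],[3,0,2,1]] U=[[-3,-2,3,2],[0,3,-3,-2],[0,0,3,0],[0,0,0,-2]]

  R1 -= 2·R0 → [0,3,-3,-2]
  R2 -= -3·R0 → [0,-9,12,6]
  R3 -= 3·R0 → [0,0,6,-2]
  R2 -= -3·R1 → [0,0,3,0]
  R3 -= 0·R1 → [0,0,6,-2]
  R3 -= 2·R2 → [0,0,0,-2]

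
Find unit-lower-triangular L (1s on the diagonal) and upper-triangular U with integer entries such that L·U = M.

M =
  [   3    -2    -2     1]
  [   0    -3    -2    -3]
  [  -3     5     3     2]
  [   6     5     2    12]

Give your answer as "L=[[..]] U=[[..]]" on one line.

  r1 -= 0·r0 → [0,-3,-2,-3]
  r2 -= -1·r0 → [0,3,1,3]
  r3 -= 2·r0 → [0,9,6,10]
  r2 -= -1·r1 → [0,0,-1,0]
  r3 -= -3·r1 → [0,0,0,1]
  r3 -= 0·r2 → [0,0,0,1]

L=[[1,0,0,0],[0,1,0,0],[-1,-1,1,0],[2,-3,0,1]] U=[[3,-2,-2,1],[0,-3,-2,-3],[0,0,-1,0],[0,0,0,1]]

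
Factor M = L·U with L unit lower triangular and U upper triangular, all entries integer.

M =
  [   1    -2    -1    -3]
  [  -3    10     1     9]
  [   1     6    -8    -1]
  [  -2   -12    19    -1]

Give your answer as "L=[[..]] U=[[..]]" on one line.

  R1 -= -3·R0 → [0,4,-2,0]
  R2 -= 1·R0 → [0,8,-7,2]
  R3 -= -2·R0 → [0,-16,17,-7]
  R2 -= 2·R1 → [0,0,-3,2]
  R3 -= -4·R1 → [0,0,9,-7]
  R3 -= -3·R2 → [0,0,0,-1]

L=[[1,0,0,0],[-3,1,0,0],[1,2,1,0],[-2,-4,-3,1]] U=[[1,-2,-1,-3],[0,4,-2,0],[0,0,-3,2],[0,0,0,-1]]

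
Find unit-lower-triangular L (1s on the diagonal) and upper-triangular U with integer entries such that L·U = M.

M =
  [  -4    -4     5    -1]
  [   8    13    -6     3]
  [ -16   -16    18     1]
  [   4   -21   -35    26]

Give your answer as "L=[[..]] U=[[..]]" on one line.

  r1 -= -2·r0 → [0,5,4,1]
  r2 -= 4·r0 → [0,0,-2,5]
  r3 -= -1·r0 → [0,-25,-30,25]
  r2 -= 0·r1 → [0,0,-2,5]
  r3 -= -5·r1 → [0,0,-10,30]
  r3 -= 5·r2 → [0,0,0,5]

L=[[1,0,0,0],[-2,1,0,0],[4,0,1,0],[-1,-5,5,1]] U=[[-4,-4,5,-1],[0,5,4,1],[0,0,-2,5],[0,0,0,5]]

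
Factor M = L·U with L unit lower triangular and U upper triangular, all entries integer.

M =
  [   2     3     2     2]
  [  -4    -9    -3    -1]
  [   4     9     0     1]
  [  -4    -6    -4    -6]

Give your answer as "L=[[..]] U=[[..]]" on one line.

L=[[1,0,0,0],[-2,1,0,0],[2,-1,1,0],[-2,0,0,1]] U=[[2,3,2,2],[0,-3,1,3],[0,0,-3,0],[0,0,0,-2]]

  R1 -= -2·R0 → [0,-3,1,3]
  R2 -= 2·R0 → [0,3,-4,-3]
  R3 -= -2·R0 → [0,0,0,-2]
  R2 -= -1·R1 → [0,0,-3,0]
  R3 -= 0·R1 → [0,0,0,-2]
  R3 -= 0·R2 → [0,0,0,-2]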